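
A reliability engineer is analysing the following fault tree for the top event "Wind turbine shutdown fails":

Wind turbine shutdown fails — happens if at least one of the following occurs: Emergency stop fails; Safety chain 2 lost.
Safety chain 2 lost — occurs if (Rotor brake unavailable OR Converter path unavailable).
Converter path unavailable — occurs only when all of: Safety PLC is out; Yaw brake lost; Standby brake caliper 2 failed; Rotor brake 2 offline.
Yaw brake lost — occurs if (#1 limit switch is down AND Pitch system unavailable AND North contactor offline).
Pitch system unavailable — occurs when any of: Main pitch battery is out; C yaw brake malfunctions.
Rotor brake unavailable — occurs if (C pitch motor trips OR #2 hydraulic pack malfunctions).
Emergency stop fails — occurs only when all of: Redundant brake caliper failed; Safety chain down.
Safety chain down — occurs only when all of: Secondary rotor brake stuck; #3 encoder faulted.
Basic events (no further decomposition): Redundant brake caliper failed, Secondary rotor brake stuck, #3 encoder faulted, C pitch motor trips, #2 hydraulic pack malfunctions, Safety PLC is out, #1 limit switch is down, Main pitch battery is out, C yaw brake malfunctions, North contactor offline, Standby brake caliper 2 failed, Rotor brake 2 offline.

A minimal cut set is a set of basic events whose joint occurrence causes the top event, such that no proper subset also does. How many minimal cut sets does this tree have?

Safety chain down [AND]: one cut set from each child combined → 1 × 1 = 1 cut set(s).
Emergency stop fails [AND]: one cut set from each child combined → 1 × 1 = 1 cut set(s).
Rotor brake unavailable [OR]: union of children's cut sets → 2 cut set(s).
Pitch system unavailable [OR]: union of children's cut sets → 2 cut set(s).
Yaw brake lost [AND]: one cut set from each child combined → 1 × 2 × 1 = 2 cut set(s).
Converter path unavailable [AND]: one cut set from each child combined → 1 × 2 × 1 × 1 = 2 cut set(s).
Safety chain 2 lost [OR]: union of children's cut sets → 4 cut set(s).
Wind turbine shutdown fails [OR]: union of children's cut sets → 5 cut set(s).
Minimal cut sets: {#3 encoder faulted, Redundant brake caliper failed, Secondary rotor brake stuck}; {C pitch motor trips}; {#2 hydraulic pack malfunctions}; {#1 limit switch is down, Main pitch battery is out, North contactor offline, Rotor brake 2 offline, Safety PLC is out, Standby brake caliper 2 failed}; {#1 limit switch is down, C yaw brake malfunctions, North contactor offline, Rotor brake 2 offline, Safety PLC is out, Standby brake caliper 2 failed}.

5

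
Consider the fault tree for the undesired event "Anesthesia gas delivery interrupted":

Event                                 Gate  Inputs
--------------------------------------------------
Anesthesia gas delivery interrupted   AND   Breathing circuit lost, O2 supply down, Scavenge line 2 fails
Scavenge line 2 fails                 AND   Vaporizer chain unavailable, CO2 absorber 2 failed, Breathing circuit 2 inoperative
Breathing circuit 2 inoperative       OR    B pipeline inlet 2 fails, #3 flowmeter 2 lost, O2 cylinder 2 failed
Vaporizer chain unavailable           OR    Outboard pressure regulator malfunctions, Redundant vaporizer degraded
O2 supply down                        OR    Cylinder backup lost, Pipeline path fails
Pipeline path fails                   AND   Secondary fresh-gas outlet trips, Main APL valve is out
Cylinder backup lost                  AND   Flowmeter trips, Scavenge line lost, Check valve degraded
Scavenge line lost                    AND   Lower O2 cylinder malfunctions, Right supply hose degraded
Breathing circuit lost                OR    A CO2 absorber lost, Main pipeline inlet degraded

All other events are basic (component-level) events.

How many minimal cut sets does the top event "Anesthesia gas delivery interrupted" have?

24

Breathing circuit lost [OR]: union of children's cut sets → 2 cut set(s).
Scavenge line lost [AND]: one cut set from each child combined → 1 × 1 = 1 cut set(s).
Cylinder backup lost [AND]: one cut set from each child combined → 1 × 1 × 1 = 1 cut set(s).
Pipeline path fails [AND]: one cut set from each child combined → 1 × 1 = 1 cut set(s).
O2 supply down [OR]: union of children's cut sets → 2 cut set(s).
Vaporizer chain unavailable [OR]: union of children's cut sets → 2 cut set(s).
Breathing circuit 2 inoperative [OR]: union of children's cut sets → 3 cut set(s).
Scavenge line 2 fails [AND]: one cut set from each child combined → 2 × 1 × 3 = 6 cut set(s).
Anesthesia gas delivery interrupted [AND]: one cut set from each child combined → 2 × 2 × 6 = 24 cut set(s).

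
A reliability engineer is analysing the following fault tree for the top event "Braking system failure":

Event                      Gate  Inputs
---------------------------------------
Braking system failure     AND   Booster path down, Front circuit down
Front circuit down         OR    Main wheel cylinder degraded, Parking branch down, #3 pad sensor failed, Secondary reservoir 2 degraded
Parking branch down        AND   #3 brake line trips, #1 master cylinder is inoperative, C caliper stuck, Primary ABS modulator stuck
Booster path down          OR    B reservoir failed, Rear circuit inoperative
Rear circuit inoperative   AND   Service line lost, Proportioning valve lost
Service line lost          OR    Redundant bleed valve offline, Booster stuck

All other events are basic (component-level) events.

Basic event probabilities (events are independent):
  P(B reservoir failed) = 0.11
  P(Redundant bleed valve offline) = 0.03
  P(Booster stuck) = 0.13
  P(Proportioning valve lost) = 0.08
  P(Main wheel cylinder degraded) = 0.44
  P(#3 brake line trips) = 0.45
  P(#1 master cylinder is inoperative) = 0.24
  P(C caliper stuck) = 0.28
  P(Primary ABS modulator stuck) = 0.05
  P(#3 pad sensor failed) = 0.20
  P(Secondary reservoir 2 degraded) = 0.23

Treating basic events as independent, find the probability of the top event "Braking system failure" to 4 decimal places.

P(Service line lost) [OR] = 1 − (1−0.03) × (1−0.13) = 0.156100
P(Rear circuit inoperative) [AND] = 0.156100 × 0.08 = 0.012488
P(Booster path down) [OR] = 1 − (1−0.11) × (1−0.012488) = 0.121114
P(Parking branch down) [AND] = 0.45 × 0.24 × 0.28 × 0.05 = 0.001512
P(Front circuit down) [OR] = 1 − (1−0.44) × (1−0.001512) × (1−0.20) × (1−0.23) = 0.655562
P(Braking system failure) [AND] = 0.121114 × 0.655562 = 0.079398
Rounded to 4 decimal places: P(Braking system failure) ≈ 0.0794.

0.0794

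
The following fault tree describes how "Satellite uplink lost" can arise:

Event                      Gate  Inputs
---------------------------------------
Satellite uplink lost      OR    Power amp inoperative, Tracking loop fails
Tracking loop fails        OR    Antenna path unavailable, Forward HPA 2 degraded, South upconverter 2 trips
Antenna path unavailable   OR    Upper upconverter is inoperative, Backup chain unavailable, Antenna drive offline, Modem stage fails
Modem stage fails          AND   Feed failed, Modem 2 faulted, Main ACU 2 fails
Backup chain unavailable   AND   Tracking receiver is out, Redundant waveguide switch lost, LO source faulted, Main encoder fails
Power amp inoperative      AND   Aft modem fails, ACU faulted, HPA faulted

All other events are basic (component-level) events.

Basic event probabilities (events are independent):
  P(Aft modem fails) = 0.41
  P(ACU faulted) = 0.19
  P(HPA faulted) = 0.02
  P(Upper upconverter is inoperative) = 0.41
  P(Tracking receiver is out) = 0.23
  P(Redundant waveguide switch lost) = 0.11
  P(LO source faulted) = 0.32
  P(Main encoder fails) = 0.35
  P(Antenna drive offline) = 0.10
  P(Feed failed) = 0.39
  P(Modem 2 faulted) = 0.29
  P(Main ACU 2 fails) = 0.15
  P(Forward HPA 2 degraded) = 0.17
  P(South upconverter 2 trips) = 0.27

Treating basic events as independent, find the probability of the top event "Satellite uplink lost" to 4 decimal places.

0.6851

P(Power amp inoperative) [AND] = 0.41 × 0.19 × 0.02 = 0.001558
P(Backup chain unavailable) [AND] = 0.23 × 0.11 × 0.32 × 0.35 = 0.002834
P(Modem stage fails) [AND] = 0.39 × 0.29 × 0.15 = 0.016965
P(Antenna path unavailable) [OR] = 1 − (1−0.41) × (1−0.002834) × (1−0.10) × (1−0.016965) = 0.479488
P(Tracking loop fails) [OR] = 1 − (1−0.479488) × (1−0.17) × (1−0.27) = 0.684622
P(Satellite uplink lost) [OR] = 1 − (1−0.001558) × (1−0.684622) = 0.685113
Rounded to 4 decimal places: P(Satellite uplink lost) ≈ 0.6851.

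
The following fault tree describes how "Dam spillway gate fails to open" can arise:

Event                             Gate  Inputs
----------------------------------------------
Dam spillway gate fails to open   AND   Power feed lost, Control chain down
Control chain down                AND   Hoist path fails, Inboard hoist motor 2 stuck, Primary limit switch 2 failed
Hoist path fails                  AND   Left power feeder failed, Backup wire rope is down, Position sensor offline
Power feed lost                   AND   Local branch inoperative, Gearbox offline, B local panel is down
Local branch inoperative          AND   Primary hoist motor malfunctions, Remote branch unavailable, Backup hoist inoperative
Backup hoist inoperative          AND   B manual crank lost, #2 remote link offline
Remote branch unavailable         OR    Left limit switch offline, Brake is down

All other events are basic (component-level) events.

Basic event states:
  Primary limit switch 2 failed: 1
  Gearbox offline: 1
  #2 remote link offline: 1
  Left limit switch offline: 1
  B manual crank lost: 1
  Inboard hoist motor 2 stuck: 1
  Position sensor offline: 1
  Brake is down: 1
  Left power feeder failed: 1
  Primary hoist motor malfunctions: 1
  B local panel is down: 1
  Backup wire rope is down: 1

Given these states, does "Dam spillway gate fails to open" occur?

Yes

Remote branch unavailable [OR]: Left limit switch offline=occurs, Brake is down=occurs → at least one input occurs → occurs.
Backup hoist inoperative [AND]: B manual crank lost=occurs, #2 remote link offline=occurs → all inputs occur → occurs.
Local branch inoperative [AND]: Primary hoist motor malfunctions=occurs, Remote branch unavailable=occurs, Backup hoist inoperative=occurs → all inputs occur → occurs.
Power feed lost [AND]: Local branch inoperative=occurs, Gearbox offline=occurs, B local panel is down=occurs → all inputs occur → occurs.
Hoist path fails [AND]: Left power feeder failed=occurs, Backup wire rope is down=occurs, Position sensor offline=occurs → all inputs occur → occurs.
Control chain down [AND]: Hoist path fails=occurs, Inboard hoist motor 2 stuck=occurs, Primary limit switch 2 failed=occurs → all inputs occur → occurs.
Dam spillway gate fails to open [AND]: Power feed lost=occurs, Control chain down=occurs → all inputs occur → occurs.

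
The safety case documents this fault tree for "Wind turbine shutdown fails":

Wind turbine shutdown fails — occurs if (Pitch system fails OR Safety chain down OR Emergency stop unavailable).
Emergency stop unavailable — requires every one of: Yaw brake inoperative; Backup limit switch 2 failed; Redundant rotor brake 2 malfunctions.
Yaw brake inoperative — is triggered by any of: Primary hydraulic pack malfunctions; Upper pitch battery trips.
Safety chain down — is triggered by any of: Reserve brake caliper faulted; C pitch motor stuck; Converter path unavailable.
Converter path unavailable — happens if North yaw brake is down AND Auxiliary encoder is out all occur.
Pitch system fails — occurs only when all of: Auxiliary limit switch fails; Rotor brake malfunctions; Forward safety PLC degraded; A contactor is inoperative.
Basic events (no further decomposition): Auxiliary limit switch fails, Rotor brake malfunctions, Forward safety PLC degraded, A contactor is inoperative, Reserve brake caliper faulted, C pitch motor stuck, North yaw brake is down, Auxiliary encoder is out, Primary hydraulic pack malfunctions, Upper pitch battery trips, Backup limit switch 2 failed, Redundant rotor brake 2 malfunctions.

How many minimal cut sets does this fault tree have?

6

Pitch system fails [AND]: one cut set from each child combined → 1 × 1 × 1 × 1 = 1 cut set(s).
Converter path unavailable [AND]: one cut set from each child combined → 1 × 1 = 1 cut set(s).
Safety chain down [OR]: union of children's cut sets → 3 cut set(s).
Yaw brake inoperative [OR]: union of children's cut sets → 2 cut set(s).
Emergency stop unavailable [AND]: one cut set from each child combined → 2 × 1 × 1 = 2 cut set(s).
Wind turbine shutdown fails [OR]: union of children's cut sets → 6 cut set(s).
Minimal cut sets: {A contactor is inoperative, Auxiliary limit switch fails, Forward safety PLC degraded, Rotor brake malfunctions}; {Reserve brake caliper faulted}; {C pitch motor stuck}; {Auxiliary encoder is out, North yaw brake is down}; {Backup limit switch 2 failed, Primary hydraulic pack malfunctions, Redundant rotor brake 2 malfunctions}; {Backup limit switch 2 failed, Redundant rotor brake 2 malfunctions, Upper pitch battery trips}.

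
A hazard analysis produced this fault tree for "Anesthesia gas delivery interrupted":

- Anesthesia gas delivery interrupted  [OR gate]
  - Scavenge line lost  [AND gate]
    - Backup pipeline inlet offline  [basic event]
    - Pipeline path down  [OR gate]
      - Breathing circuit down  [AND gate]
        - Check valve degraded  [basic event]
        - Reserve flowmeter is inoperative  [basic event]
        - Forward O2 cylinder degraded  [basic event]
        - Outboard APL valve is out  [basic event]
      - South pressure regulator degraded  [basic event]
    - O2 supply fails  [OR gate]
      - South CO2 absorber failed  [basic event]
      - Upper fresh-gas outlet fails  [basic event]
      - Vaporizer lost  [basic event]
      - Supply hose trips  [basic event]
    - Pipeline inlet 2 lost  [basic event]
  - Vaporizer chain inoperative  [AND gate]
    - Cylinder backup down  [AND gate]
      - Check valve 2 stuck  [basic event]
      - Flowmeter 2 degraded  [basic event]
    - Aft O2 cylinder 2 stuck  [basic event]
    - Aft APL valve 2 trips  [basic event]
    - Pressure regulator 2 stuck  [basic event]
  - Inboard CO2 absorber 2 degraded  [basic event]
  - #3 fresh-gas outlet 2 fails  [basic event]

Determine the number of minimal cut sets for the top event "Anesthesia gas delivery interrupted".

Breathing circuit down [AND]: one cut set from each child combined → 1 × 1 × 1 × 1 = 1 cut set(s).
Pipeline path down [OR]: union of children's cut sets → 2 cut set(s).
O2 supply fails [OR]: union of children's cut sets → 4 cut set(s).
Scavenge line lost [AND]: one cut set from each child combined → 1 × 2 × 4 × 1 = 8 cut set(s).
Cylinder backup down [AND]: one cut set from each child combined → 1 × 1 = 1 cut set(s).
Vaporizer chain inoperative [AND]: one cut set from each child combined → 1 × 1 × 1 × 1 = 1 cut set(s).
Anesthesia gas delivery interrupted [OR]: union of children's cut sets → 11 cut set(s).

11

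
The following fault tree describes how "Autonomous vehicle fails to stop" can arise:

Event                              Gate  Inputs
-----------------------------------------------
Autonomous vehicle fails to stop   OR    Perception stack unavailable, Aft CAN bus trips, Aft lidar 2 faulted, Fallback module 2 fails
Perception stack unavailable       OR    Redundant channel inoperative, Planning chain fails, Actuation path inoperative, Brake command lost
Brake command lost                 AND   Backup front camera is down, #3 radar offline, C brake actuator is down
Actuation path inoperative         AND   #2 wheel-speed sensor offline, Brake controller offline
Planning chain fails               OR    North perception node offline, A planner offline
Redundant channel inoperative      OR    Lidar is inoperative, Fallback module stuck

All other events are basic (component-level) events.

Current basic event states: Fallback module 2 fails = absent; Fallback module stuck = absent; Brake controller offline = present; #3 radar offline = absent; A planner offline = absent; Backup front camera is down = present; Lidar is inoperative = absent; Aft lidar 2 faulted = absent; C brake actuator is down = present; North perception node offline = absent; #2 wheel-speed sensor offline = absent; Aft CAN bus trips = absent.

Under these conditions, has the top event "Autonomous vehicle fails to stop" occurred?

No

Redundant channel inoperative [OR]: Lidar is inoperative=not, Fallback module stuck=not → no input occurs → does not occur.
Planning chain fails [OR]: North perception node offline=not, A planner offline=not → no input occurs → does not occur.
Actuation path inoperative [AND]: #2 wheel-speed sensor offline=not, Brake controller offline=occurs → not all inputs occur → does not occur.
Brake command lost [AND]: Backup front camera is down=occurs, #3 radar offline=not, C brake actuator is down=occurs → not all inputs occur → does not occur.
Perception stack unavailable [OR]: Redundant channel inoperative=not, Planning chain fails=not, Actuation path inoperative=not, Brake command lost=not → no input occurs → does not occur.
Autonomous vehicle fails to stop [OR]: Perception stack unavailable=not, Aft CAN bus trips=not, Aft lidar 2 faulted=not, Fallback module 2 fails=not → no input occurs → does not occur.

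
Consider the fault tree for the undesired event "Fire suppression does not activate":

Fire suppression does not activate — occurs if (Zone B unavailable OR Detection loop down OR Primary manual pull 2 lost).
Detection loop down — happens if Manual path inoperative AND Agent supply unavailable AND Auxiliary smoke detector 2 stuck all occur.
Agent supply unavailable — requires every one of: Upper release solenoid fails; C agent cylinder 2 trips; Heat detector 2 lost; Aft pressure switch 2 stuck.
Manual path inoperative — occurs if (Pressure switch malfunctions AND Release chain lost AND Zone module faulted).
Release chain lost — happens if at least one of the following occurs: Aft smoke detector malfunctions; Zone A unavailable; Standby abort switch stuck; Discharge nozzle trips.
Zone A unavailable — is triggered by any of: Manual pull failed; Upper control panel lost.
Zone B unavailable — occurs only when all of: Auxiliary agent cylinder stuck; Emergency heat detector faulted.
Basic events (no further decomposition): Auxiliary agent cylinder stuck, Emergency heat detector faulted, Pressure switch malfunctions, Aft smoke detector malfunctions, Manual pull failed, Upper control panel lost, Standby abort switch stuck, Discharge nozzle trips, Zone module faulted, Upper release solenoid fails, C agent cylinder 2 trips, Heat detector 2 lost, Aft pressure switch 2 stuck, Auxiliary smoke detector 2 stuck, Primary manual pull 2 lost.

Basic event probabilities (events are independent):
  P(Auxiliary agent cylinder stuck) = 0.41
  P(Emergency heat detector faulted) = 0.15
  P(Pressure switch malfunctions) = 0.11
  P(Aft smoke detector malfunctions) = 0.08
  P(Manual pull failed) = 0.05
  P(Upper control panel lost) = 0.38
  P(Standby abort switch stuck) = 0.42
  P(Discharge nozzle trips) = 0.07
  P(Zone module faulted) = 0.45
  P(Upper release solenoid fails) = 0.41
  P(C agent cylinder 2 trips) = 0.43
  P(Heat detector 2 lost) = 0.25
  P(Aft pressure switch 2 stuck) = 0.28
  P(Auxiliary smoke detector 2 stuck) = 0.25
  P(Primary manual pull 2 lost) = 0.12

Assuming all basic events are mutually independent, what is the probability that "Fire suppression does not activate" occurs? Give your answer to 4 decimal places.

P(Zone B unavailable) [AND] = 0.41 × 0.15 = 0.061500
P(Zone A unavailable) [OR] = 1 − (1−0.05) × (1−0.38) = 0.411000
P(Release chain lost) [OR] = 1 − (1−0.08) × (1−0.411000) × (1−0.42) × (1−0.07) = 0.707710
P(Manual path inoperative) [AND] = 0.11 × 0.707710 × 0.45 = 0.035032
P(Agent supply unavailable) [AND] = 0.41 × 0.43 × 0.25 × 0.28 = 0.012341
P(Detection loop down) [AND] = 0.035032 × 0.012341 × 0.25 = 0.000108
P(Fire suppression does not activate) [OR] = 1 − (1−0.061500) × (1−0.000108) × (1−0.12) = 0.174209
Rounded to 4 decimal places: P(Fire suppression does not activate) ≈ 0.1742.

0.1742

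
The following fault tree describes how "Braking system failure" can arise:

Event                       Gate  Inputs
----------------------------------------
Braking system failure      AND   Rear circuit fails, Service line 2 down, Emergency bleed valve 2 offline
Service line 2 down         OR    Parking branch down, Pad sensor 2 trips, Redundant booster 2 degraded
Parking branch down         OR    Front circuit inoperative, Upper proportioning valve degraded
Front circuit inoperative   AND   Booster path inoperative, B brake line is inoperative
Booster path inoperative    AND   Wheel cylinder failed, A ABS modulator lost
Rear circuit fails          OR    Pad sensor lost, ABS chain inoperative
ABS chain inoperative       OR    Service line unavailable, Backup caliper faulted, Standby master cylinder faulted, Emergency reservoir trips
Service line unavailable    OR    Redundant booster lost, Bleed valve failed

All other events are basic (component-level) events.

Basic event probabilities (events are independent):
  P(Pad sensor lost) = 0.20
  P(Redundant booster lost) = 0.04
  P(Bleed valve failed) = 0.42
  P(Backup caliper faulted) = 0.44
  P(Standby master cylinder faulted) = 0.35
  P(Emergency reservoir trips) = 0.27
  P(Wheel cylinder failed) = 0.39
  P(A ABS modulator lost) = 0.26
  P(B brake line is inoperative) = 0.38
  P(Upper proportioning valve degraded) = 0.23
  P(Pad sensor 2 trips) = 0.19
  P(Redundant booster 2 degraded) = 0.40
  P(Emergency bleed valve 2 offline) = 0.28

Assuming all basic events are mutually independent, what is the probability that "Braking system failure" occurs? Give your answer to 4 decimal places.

0.1580

P(Service line unavailable) [OR] = 1 − (1−0.04) × (1−0.42) = 0.443200
P(ABS chain inoperative) [OR] = 1 − (1−0.443200) × (1−0.44) × (1−0.35) × (1−0.27) = 0.852047
P(Rear circuit fails) [OR] = 1 − (1−0.20) × (1−0.852047) = 0.881638
P(Booster path inoperative) [AND] = 0.39 × 0.26 = 0.101400
P(Front circuit inoperative) [AND] = 0.101400 × 0.38 = 0.038532
P(Parking branch down) [OR] = 1 − (1−0.038532) × (1−0.23) = 0.259670
P(Service line 2 down) [OR] = 1 − (1−0.259670) × (1−0.19) × (1−0.40) = 0.640200
P(Braking system failure) [AND] = 0.881638 × 0.640200 × 0.28 = 0.158039
Rounded to 4 decimal places: P(Braking system failure) ≈ 0.1580.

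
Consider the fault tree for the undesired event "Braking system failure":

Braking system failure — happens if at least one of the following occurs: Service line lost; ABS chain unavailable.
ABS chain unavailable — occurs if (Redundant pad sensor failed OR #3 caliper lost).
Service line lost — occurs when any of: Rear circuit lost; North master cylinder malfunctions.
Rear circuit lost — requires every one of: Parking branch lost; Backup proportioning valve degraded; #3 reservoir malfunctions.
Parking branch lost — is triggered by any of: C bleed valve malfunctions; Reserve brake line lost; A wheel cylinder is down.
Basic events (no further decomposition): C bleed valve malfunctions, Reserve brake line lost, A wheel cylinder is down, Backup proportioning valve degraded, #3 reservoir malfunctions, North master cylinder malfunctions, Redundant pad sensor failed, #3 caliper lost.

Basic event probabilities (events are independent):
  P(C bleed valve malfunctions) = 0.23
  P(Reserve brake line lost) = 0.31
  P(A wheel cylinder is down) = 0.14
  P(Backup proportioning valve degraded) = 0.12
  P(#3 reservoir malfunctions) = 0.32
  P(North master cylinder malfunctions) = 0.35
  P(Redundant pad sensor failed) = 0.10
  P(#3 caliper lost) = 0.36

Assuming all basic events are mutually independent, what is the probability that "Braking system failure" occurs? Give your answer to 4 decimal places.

0.6334

P(Parking branch lost) [OR] = 1 − (1−0.23) × (1−0.31) × (1−0.14) = 0.543082
P(Rear circuit lost) [AND] = 0.543082 × 0.12 × 0.32 = 0.020854
P(Service line lost) [OR] = 1 − (1−0.020854) × (1−0.35) = 0.363555
P(ABS chain unavailable) [OR] = 1 − (1−0.10) × (1−0.36) = 0.424000
P(Braking system failure) [OR] = 1 − (1−0.363555) × (1−0.424000) = 0.633408
Rounded to 4 decimal places: P(Braking system failure) ≈ 0.6334.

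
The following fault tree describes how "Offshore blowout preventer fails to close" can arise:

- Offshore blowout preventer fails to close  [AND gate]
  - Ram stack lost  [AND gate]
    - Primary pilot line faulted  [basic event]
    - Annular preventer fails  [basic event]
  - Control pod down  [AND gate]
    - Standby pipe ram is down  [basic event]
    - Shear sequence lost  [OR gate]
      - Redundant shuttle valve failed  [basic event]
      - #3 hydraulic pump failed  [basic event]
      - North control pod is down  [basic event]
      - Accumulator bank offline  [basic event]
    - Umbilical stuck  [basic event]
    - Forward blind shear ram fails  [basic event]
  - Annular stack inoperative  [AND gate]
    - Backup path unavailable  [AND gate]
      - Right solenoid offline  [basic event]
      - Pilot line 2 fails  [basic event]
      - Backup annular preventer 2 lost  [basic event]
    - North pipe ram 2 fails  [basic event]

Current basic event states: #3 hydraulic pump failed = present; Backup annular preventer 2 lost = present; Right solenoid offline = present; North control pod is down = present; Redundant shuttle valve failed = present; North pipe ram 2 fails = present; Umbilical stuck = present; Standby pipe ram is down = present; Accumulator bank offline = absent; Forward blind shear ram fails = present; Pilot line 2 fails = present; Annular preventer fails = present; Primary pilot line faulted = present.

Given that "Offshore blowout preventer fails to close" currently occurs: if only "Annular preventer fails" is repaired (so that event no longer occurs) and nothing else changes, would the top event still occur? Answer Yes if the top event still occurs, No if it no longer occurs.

Counterfactual: set "Annular preventer fails" to not occurred.
Ram stack lost [AND]: Primary pilot line faulted=occurs, Annular preventer fails=not → not all inputs occur → does not occur.
Shear sequence lost [OR]: Redundant shuttle valve failed=occurs, #3 hydraulic pump failed=occurs, North control pod is down=occurs, Accumulator bank offline=not → at least one input occurs → occurs.
Control pod down [AND]: Standby pipe ram is down=occurs, Shear sequence lost=occurs, Umbilical stuck=occurs, Forward blind shear ram fails=occurs → all inputs occur → occurs.
Backup path unavailable [AND]: Right solenoid offline=occurs, Pilot line 2 fails=occurs, Backup annular preventer 2 lost=occurs → all inputs occur → occurs.
Annular stack inoperative [AND]: Backup path unavailable=occurs, North pipe ram 2 fails=occurs → all inputs occur → occurs.
Offshore blowout preventer fails to close [AND]: Ram stack lost=not, Control pod down=occurs, Annular stack inoperative=occurs → not all inputs occur → does not occur.

No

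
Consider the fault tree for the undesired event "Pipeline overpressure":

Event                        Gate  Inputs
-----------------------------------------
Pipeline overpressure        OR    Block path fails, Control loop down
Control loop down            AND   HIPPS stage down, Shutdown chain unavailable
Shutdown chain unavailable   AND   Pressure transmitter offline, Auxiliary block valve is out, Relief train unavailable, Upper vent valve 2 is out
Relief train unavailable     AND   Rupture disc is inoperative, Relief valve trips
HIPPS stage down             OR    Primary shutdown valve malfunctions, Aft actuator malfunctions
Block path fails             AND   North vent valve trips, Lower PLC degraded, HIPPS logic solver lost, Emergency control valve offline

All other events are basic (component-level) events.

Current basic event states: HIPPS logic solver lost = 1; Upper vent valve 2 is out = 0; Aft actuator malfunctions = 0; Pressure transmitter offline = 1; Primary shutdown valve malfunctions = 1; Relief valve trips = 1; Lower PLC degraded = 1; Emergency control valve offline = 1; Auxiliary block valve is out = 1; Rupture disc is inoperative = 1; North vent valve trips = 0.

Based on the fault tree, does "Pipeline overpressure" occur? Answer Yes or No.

Block path fails [AND]: North vent valve trips=not, Lower PLC degraded=occurs, HIPPS logic solver lost=occurs, Emergency control valve offline=occurs → not all inputs occur → does not occur.
HIPPS stage down [OR]: Primary shutdown valve malfunctions=occurs, Aft actuator malfunctions=not → at least one input occurs → occurs.
Relief train unavailable [AND]: Rupture disc is inoperative=occurs, Relief valve trips=occurs → all inputs occur → occurs.
Shutdown chain unavailable [AND]: Pressure transmitter offline=occurs, Auxiliary block valve is out=occurs, Relief train unavailable=occurs, Upper vent valve 2 is out=not → not all inputs occur → does not occur.
Control loop down [AND]: HIPPS stage down=occurs, Shutdown chain unavailable=not → not all inputs occur → does not occur.
Pipeline overpressure [OR]: Block path fails=not, Control loop down=not → no input occurs → does not occur.

No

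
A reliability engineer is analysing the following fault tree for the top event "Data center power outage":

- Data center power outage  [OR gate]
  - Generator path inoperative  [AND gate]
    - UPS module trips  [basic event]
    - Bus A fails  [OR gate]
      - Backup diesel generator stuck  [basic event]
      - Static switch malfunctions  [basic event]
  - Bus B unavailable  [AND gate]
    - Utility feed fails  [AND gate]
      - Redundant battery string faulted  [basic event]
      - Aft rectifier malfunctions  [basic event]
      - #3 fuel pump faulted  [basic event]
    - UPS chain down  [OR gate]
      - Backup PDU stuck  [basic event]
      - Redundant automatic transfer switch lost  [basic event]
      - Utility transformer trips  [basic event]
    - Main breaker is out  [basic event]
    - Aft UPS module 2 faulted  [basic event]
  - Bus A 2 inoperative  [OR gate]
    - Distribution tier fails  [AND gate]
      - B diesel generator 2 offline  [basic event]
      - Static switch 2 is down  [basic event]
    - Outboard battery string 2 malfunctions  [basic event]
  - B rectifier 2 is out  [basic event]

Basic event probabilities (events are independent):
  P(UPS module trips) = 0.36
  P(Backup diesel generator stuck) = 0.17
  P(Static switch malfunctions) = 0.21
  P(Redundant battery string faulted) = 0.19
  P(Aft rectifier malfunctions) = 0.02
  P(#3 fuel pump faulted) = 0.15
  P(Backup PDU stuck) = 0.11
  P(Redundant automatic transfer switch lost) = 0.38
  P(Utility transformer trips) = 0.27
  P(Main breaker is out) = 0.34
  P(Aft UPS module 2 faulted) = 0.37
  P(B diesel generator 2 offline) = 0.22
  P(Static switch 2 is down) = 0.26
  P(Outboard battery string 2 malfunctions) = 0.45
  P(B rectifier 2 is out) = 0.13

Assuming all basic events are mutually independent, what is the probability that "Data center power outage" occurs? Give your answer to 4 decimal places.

0.6048

P(Bus A fails) [OR] = 1 − (1−0.17) × (1−0.21) = 0.344300
P(Generator path inoperative) [AND] = 0.36 × 0.344300 = 0.123948
P(Utility feed fails) [AND] = 0.19 × 0.02 × 0.15 = 0.000570
P(UPS chain down) [OR] = 1 − (1−0.11) × (1−0.38) × (1−0.27) = 0.597186
P(Bus B unavailable) [AND] = 0.000570 × 0.597186 × 0.34 × 0.37 = 0.000043
P(Distribution tier fails) [AND] = 0.22 × 0.26 = 0.057200
P(Bus A 2 inoperative) [OR] = 1 − (1−0.057200) × (1−0.45) = 0.481460
P(Data center power outage) [OR] = 1 − (1−0.123948) × (1−0.000043) × (1−0.481460) × (1−0.13) = 0.604804
Rounded to 4 decimal places: P(Data center power outage) ≈ 0.6048.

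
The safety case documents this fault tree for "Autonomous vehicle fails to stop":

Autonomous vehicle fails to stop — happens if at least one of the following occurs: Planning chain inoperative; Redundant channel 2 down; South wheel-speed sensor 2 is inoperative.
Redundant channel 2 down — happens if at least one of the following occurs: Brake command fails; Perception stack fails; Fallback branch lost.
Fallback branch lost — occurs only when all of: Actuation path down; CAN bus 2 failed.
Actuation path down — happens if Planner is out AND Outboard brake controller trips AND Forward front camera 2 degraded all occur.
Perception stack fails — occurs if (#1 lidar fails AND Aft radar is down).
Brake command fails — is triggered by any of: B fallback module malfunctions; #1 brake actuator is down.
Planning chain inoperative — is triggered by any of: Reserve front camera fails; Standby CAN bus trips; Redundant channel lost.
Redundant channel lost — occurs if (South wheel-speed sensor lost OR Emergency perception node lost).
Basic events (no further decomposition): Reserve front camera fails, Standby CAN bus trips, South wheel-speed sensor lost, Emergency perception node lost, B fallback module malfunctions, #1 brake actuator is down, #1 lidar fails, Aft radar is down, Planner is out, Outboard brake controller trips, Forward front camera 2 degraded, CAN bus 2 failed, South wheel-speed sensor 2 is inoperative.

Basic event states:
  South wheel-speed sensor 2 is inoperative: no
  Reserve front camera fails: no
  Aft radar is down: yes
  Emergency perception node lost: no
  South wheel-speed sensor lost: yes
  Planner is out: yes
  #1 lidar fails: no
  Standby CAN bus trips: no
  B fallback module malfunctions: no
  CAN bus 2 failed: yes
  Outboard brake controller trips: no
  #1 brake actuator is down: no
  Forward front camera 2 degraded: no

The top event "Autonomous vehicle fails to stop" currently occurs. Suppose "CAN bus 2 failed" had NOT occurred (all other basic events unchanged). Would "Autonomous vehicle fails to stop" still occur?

Yes

Counterfactual: set "CAN bus 2 failed" to not occurred.
Redundant channel lost [OR]: South wheel-speed sensor lost=occurs, Emergency perception node lost=not → at least one input occurs → occurs.
Planning chain inoperative [OR]: Reserve front camera fails=not, Standby CAN bus trips=not, Redundant channel lost=occurs → at least one input occurs → occurs.
Brake command fails [OR]: B fallback module malfunctions=not, #1 brake actuator is down=not → no input occurs → does not occur.
Perception stack fails [AND]: #1 lidar fails=not, Aft radar is down=occurs → not all inputs occur → does not occur.
Actuation path down [AND]: Planner is out=occurs, Outboard brake controller trips=not, Forward front camera 2 degraded=not → not all inputs occur → does not occur.
Fallback branch lost [AND]: Actuation path down=not, CAN bus 2 failed=not → not all inputs occur → does not occur.
Redundant channel 2 down [OR]: Brake command fails=not, Perception stack fails=not, Fallback branch lost=not → no input occurs → does not occur.
Autonomous vehicle fails to stop [OR]: Planning chain inoperative=occurs, Redundant channel 2 down=not, South wheel-speed sensor 2 is inoperative=not → at least one input occurs → occurs.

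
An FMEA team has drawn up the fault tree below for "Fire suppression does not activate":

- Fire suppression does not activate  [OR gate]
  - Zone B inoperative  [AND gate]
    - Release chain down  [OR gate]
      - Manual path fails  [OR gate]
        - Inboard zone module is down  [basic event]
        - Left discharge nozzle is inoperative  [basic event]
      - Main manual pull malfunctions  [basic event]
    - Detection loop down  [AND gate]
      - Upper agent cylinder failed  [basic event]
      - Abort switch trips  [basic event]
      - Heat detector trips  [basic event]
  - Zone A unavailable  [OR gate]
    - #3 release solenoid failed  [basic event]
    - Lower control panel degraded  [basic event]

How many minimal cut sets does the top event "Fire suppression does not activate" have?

5

Manual path fails [OR]: union of children's cut sets → 2 cut set(s).
Release chain down [OR]: union of children's cut sets → 3 cut set(s).
Detection loop down [AND]: one cut set from each child combined → 1 × 1 × 1 = 1 cut set(s).
Zone B inoperative [AND]: one cut set from each child combined → 3 × 1 = 3 cut set(s).
Zone A unavailable [OR]: union of children's cut sets → 2 cut set(s).
Fire suppression does not activate [OR]: union of children's cut sets → 5 cut set(s).
Minimal cut sets: {Abort switch trips, Heat detector trips, Inboard zone module is down, Upper agent cylinder failed}; {Abort switch trips, Heat detector trips, Left discharge nozzle is inoperative, Upper agent cylinder failed}; {Abort switch trips, Heat detector trips, Main manual pull malfunctions, Upper agent cylinder failed}; {#3 release solenoid failed}; {Lower control panel degraded}.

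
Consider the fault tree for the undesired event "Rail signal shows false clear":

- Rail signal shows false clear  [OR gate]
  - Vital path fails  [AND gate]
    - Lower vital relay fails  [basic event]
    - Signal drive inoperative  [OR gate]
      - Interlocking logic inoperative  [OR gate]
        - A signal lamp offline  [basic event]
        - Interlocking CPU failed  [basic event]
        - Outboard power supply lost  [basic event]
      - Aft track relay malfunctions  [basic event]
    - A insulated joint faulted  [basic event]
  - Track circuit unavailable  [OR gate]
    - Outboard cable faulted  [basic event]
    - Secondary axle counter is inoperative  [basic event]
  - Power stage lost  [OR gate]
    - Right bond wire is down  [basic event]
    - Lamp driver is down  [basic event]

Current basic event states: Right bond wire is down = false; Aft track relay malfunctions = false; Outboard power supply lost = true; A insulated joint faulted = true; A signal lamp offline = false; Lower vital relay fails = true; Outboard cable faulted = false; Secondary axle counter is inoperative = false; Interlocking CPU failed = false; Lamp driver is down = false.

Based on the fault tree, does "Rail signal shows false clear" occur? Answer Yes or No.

Interlocking logic inoperative [OR]: A signal lamp offline=not, Interlocking CPU failed=not, Outboard power supply lost=occurs → at least one input occurs → occurs.
Signal drive inoperative [OR]: Interlocking logic inoperative=occurs, Aft track relay malfunctions=not → at least one input occurs → occurs.
Vital path fails [AND]: Lower vital relay fails=occurs, Signal drive inoperative=occurs, A insulated joint faulted=occurs → all inputs occur → occurs.
Track circuit unavailable [OR]: Outboard cable faulted=not, Secondary axle counter is inoperative=not → no input occurs → does not occur.
Power stage lost [OR]: Right bond wire is down=not, Lamp driver is down=not → no input occurs → does not occur.
Rail signal shows false clear [OR]: Vital path fails=occurs, Track circuit unavailable=not, Power stage lost=not → at least one input occurs → occurs.

Yes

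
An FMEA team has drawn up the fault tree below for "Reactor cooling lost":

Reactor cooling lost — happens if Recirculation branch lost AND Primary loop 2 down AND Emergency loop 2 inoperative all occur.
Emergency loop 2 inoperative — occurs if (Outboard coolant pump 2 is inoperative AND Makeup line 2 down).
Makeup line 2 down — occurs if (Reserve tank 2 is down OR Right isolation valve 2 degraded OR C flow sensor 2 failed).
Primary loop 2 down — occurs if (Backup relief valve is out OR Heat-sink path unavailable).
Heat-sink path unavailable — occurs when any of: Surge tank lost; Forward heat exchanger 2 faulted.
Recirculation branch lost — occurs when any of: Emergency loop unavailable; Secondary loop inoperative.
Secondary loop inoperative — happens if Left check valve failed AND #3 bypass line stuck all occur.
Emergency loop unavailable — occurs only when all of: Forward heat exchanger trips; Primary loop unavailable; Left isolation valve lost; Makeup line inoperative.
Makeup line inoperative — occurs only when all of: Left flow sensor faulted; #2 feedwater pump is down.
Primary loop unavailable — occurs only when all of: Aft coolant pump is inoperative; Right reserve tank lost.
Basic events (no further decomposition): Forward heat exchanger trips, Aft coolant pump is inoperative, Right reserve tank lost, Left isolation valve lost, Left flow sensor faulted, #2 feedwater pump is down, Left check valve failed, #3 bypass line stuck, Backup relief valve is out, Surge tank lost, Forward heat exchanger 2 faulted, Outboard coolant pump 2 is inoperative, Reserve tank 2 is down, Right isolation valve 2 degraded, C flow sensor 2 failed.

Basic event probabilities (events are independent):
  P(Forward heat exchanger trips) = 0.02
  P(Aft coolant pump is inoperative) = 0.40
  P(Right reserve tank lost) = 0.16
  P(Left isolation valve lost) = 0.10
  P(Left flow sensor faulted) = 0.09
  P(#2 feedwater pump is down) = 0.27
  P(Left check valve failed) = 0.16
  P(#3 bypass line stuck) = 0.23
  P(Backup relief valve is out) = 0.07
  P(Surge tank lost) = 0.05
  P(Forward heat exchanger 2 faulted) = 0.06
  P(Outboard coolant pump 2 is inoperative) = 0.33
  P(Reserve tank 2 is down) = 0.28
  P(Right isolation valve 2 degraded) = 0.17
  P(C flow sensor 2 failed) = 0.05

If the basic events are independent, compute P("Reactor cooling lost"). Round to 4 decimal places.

0.0009

P(Primary loop unavailable) [AND] = 0.40 × 0.16 = 0.064000
P(Makeup line inoperative) [AND] = 0.09 × 0.27 = 0.024300
P(Emergency loop unavailable) [AND] = 0.02 × 0.064000 × 0.10 × 0.024300 = 0.000003
P(Secondary loop inoperative) [AND] = 0.16 × 0.23 = 0.036800
P(Recirculation branch lost) [OR] = 1 − (1−0.000003) × (1−0.036800) = 0.036803
P(Heat-sink path unavailable) [OR] = 1 − (1−0.05) × (1−0.06) = 0.107000
P(Primary loop 2 down) [OR] = 1 − (1−0.07) × (1−0.107000) = 0.169510
P(Makeup line 2 down) [OR] = 1 − (1−0.28) × (1−0.17) × (1−0.05) = 0.432280
P(Emergency loop 2 inoperative) [AND] = 0.33 × 0.432280 = 0.142652
P(Reactor cooling lost) [AND] = 0.036803 × 0.169510 × 0.142652 = 0.000890
Rounded to 4 decimal places: P(Reactor cooling lost) ≈ 0.0009.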